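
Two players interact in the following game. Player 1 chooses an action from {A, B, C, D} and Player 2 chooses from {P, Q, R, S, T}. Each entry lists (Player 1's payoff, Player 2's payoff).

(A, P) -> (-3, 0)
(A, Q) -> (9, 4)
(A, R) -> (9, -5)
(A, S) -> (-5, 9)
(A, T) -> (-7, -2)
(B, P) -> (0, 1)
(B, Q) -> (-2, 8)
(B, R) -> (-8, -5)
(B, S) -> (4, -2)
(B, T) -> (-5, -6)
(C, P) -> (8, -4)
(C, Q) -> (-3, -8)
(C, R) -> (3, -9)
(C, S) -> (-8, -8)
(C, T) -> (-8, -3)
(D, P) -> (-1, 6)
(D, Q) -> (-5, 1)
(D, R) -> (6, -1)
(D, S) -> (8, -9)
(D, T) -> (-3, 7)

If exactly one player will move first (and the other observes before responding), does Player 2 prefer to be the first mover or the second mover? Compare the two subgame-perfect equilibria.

second

If Player 1 leads: Player 2's best replies are A→S, B→Q, C→T, D→T; Player 1's induced payoffs -5, -2, -8, -3; outcome (B, Q), payoffs (-2, 8).
If Player 2 leads: Player 1's best replies are P→C, Q→A, R→A, S→D, T→D; Player 2's induced payoffs -4, 4, -5, -9, 7; outcome (D, T), payoffs (-3, 7).
Player 2 gets 7 moving first and 8 moving second, so Player 2 prefers to move second.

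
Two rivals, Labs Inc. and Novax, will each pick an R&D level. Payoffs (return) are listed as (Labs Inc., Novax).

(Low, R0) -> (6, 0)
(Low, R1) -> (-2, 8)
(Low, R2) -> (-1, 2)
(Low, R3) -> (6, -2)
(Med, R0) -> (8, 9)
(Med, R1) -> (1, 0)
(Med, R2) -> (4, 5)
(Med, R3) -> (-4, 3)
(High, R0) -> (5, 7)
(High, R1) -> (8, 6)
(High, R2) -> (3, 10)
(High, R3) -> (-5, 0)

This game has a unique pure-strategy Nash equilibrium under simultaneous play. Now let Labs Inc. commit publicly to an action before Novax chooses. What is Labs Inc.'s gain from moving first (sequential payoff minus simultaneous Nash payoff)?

0

Work backward from Novax's decision.
- Low: Novax compares 0, 8, 2, -2 and picks R1; Labs Inc. would get -2.
- Med: Novax compares 9, 0, 5, 3 and picks R0; Labs Inc. would get 8.
- High: Novax compares 7, 6, 10, 0 and picks R2; Labs Inc. would get 3.
Maximizing over -2, 8, 3, Labs Inc. chooses Med. Subgame-perfect outcome: (Med, R0) with payoffs (8, 9).
Now find the simultaneous Nash equilibrium.
Labs Inc.'s best replies: R0→Med; R1→High; R2→Med; R3→Low.
Novax's best replies: Low→R1; Med→R0; High→R2.
The unique mutual best reply is (Med, R0), giving (8, 9).
Labs Inc.'s commitment gain: 8 − 8 = 0.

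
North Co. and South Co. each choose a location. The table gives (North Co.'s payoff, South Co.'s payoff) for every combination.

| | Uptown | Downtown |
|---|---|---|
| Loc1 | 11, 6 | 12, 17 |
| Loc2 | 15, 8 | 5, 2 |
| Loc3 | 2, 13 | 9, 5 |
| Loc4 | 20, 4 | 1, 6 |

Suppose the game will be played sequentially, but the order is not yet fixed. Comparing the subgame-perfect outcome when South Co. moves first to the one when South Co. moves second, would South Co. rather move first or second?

If North Co. leads: South Co.'s best replies are Loc1→Downtown, Loc2→Uptown, Loc3→Uptown, Loc4→Downtown; North Co.'s induced payoffs 12, 15, 2, 1; outcome (Loc2, Uptown), payoffs (15, 8).
If South Co. leads: North Co.'s best replies are Uptown→Loc4, Downtown→Loc1; South Co.'s induced payoffs 4, 17; outcome (Loc1, Downtown), payoffs (12, 17).
South Co. gets 17 moving first and 8 moving second, so South Co. prefers to move first.

first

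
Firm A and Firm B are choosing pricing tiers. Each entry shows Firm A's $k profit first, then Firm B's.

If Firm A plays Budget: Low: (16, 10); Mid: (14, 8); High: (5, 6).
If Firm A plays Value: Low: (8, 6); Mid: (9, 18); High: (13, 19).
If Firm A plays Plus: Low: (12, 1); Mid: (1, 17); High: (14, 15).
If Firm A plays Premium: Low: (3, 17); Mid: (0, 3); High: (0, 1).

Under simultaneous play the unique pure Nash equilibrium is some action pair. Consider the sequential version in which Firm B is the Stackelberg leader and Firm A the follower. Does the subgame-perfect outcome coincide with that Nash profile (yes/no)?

Solve by backward induction (Firm B leads).
- Low: Firm A compares 16, 8, 12, 3 and picks Budget; Firm B would get 10.
- Mid: Firm A compares 14, 9, 1, 0 and picks Budget; Firm B would get 8.
- High: Firm A compares 5, 13, 14, 0 and picks Plus; Firm B would get 15.
Maximizing over 10, 8, 15, Firm B chooses High. Subgame-perfect outcome: (Plus, High) with payoffs (14, 15).
Under simultaneous play:
Firm A's best replies: Low→Budget; Mid→Budget; High→Plus.
Firm B's best replies: Budget→Low; Value→High; Plus→Mid; Premium→Low.
Only (Budget, Low) has each player best-responding; Nash payoffs (16, 10).
Sequential outcome (Plus, High) differs from the Nash profile (Budget, Low).

no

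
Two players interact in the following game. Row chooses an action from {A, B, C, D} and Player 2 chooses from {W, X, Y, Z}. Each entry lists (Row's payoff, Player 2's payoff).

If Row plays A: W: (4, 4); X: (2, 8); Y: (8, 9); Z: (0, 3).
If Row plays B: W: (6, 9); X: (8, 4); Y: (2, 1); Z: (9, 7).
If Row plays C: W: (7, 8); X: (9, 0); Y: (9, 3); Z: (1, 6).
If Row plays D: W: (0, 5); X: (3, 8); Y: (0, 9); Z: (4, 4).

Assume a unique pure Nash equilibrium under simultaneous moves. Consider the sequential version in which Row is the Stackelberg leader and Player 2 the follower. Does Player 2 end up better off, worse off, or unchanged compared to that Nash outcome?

Work backward from Player 2's decision.
- A: BR = Y, leader payoff 8.
- B: BR = W, leader payoff 6.
- C: BR = W, leader payoff 7.
- D: BR = Y, leader payoff 0.
Row's induced payoffs are 8, 6, 7, 0, so Row commits to A. Subgame-perfect outcome: (A, Y) with payoffs (8, 9).
For the simultaneous game, intersect best replies.
Row's best replies: W→C; X→C; Y→C; Z→B.
Player 2's best replies: A→Y; B→W; C→W; D→Y.
Only (C, W) has each player best-responding; Nash payoffs (7, 8).
Player 2 earns 9 sequentially versus 8 at the Nash outcome: better off.

better off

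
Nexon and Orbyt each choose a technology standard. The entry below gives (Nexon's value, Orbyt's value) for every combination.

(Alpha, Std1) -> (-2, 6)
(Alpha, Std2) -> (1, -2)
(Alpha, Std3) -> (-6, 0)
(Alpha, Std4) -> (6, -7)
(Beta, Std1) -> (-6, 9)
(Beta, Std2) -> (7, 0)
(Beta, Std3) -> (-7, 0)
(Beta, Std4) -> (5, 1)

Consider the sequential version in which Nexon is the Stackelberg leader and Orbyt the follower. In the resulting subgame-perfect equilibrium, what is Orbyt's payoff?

Work backward from Orbyt's decision.
- Alpha → Orbyt plays Std1 (best of 6, -2, 0, -7); Nexon gets -2.
- Beta → Orbyt plays Std1 (best of 9, 0, 0, 1); Nexon gets -6.
Maximizing over -2, -6, Nexon chooses Alpha. Subgame-perfect outcome: (Alpha, Std1) with payoffs (-2, 6).

6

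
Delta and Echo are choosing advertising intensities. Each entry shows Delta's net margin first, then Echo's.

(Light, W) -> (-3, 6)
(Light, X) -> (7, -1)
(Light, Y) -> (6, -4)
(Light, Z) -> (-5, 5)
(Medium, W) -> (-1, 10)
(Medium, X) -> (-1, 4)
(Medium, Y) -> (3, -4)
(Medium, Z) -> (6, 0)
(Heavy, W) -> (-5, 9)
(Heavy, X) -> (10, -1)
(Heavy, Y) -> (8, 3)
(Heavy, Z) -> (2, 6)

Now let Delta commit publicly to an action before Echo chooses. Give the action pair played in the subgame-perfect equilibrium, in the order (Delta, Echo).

Echo best-responds to each possible Delta move:
- Light: BR = W, leader payoff -3.
- Medium: BR = W, leader payoff -1.
- Heavy: BR = W, leader payoff -5.
Among -3, -1, -5, the best is -1 at Medium. Subgame-perfect outcome: (Medium, W) with payoffs (-1, 10).

(Medium, W)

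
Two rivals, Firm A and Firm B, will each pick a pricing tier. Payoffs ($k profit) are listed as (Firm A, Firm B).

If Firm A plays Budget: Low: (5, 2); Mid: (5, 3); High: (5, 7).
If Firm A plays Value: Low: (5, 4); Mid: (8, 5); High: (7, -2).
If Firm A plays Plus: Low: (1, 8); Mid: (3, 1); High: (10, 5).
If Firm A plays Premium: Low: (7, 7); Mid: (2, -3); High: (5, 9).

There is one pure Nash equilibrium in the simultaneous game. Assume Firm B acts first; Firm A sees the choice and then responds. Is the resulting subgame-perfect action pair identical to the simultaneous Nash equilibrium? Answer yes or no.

Solve by backward induction (Firm B leads).
- Low: Firm A compares 5, 5, 1, 7 and picks Premium; Firm B would get 7.
- Mid: Firm A compares 5, 8, 3, 2 and picks Value; Firm B would get 5.
- High: Firm A compares 5, 7, 10, 5 and picks Plus; Firm B would get 5.
Maximizing over 7, 5, 5, Firm B chooses Low. Subgame-perfect outcome: (Premium, Low) with payoffs (7, 7).
Now find the simultaneous Nash equilibrium.
Firm A's best replies: Low→Premium; Mid→Value; High→Plus.
Firm B's best replies: Budget→High; Value→Mid; Plus→Low; Premium→High.
The unique mutual best reply is (Value, Mid), giving (8, 5).
Sequential outcome (Premium, Low) differs from the Nash profile (Value, Mid).

no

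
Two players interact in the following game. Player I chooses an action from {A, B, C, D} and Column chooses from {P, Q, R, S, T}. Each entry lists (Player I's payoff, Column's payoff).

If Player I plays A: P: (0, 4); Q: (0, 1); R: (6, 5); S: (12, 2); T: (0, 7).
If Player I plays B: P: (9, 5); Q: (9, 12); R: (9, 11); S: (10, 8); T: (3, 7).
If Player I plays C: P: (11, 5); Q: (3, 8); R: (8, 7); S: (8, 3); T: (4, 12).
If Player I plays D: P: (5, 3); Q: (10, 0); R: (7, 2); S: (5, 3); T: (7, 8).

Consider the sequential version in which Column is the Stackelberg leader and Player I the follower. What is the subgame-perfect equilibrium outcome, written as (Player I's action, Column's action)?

(B, R)

Backward induction with Column moving first.
- P → Player I plays C (best of 0, 9, 11, 5); Column gets 5.
- Q → Player I plays D (best of 0, 9, 3, 10); Column gets 0.
- R → Player I plays B (best of 6, 9, 8, 7); Column gets 11.
- S → Player I plays A (best of 12, 10, 8, 5); Column gets 2.
- T → Player I plays D (best of 0, 3, 4, 7); Column gets 8.
Maximizing over 5, 0, 11, 2, 8, Column chooses R. Subgame-perfect outcome: (B, R) with payoffs (9, 11).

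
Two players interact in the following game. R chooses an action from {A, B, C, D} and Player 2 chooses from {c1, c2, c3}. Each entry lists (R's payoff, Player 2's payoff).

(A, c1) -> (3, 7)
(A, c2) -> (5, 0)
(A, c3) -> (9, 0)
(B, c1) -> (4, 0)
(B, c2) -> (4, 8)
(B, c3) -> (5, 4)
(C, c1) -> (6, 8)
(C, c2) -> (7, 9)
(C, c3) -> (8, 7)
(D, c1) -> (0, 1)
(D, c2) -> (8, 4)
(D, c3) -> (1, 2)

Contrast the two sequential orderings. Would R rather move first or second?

If R leads: Player 2's best replies are A→c1, B→c2, C→c2, D→c2; R's induced payoffs 3, 4, 7, 8; outcome (D, c2), payoffs (8, 4).
If Player 2 leads: R's best replies are c1→C, c2→D, c3→A; Player 2's induced payoffs 8, 4, 0; outcome (C, c1), payoffs (6, 8).
R gets 8 moving first and 6 moving second, so R prefers to move first.

first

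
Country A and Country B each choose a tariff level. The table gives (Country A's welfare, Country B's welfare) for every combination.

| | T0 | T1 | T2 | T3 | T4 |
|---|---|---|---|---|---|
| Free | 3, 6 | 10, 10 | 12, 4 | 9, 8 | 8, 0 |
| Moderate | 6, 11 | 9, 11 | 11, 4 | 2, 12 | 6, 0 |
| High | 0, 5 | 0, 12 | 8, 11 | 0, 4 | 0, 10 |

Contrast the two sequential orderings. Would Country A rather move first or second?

If Country A leads: Country B's best replies are Free→T1, Moderate→T3, High→T1; Country A's induced payoffs 10, 2, 0; outcome (Free, T1), payoffs (10, 10).
If Country B leads: Country A's best replies are T0→Moderate, T1→Free, T2→Free, T3→Free, T4→Free; Country B's induced payoffs 11, 10, 4, 8, 0; outcome (Moderate, T0), payoffs (6, 11).
Country A gets 10 moving first and 6 moving second, so Country A prefers to move first.

first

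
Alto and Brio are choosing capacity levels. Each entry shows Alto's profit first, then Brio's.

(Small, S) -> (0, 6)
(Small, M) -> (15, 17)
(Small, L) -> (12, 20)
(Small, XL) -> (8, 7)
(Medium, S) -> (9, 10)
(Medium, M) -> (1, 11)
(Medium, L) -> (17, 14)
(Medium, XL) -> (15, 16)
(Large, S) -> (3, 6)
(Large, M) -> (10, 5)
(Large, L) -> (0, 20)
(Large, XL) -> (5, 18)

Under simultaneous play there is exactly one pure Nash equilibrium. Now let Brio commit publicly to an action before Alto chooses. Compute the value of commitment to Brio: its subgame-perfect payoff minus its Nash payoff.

Work backward from Alto's decision.
- S: Alto compares 0, 9, 3 and picks Medium; Brio would get 10.
- M: Alto compares 15, 1, 10 and picks Small; Brio would get 17.
- L: Alto compares 12, 17, 0 and picks Medium; Brio would get 14.
- XL: Alto compares 8, 15, 5 and picks Medium; Brio would get 16.
Among 10, 17, 14, 16, the best is 17 at M. Subgame-perfect outcome: (Small, M) with payoffs (15, 17).
For the simultaneous game, intersect best replies.
Alto's best replies: S→Medium; M→Small; L→Medium; XL→Medium.
Brio's best replies: Small→L; Medium→XL; Large→L.
Only (Medium, XL) has each player best-responding; Nash payoffs (15, 16).
Brio's commitment gain: 17 − 16 = 1.

1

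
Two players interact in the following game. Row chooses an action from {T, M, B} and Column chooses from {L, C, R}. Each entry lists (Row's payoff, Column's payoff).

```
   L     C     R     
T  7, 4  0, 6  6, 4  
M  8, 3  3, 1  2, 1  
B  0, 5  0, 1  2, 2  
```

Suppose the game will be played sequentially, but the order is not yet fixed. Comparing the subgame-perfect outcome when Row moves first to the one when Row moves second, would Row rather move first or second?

first

If Row leads: Column's best replies are T→C, M→L, B→L; Row's induced payoffs 0, 8, 0; outcome (M, L), payoffs (8, 3).
If Column leads: Row's best replies are L→M, C→M, R→T; Column's induced payoffs 3, 1, 4; outcome (T, R), payoffs (6, 4).
Row gets 8 moving first and 6 moving second, so Row prefers to move first.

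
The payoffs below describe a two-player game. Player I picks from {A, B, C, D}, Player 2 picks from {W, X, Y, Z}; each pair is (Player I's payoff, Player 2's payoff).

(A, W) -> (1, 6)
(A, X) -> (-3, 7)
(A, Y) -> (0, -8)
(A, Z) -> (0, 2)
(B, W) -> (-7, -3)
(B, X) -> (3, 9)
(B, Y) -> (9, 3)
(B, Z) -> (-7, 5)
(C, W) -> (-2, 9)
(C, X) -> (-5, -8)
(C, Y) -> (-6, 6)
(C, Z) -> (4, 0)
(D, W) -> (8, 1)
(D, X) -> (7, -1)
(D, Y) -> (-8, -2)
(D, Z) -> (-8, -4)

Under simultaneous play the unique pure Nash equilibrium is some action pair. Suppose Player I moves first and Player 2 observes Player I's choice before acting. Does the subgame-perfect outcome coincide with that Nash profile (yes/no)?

Player 2 best-responds to each possible Player I move:
- A → Player 2 plays X (best of 6, 7, -8, 2); Player I gets -3.
- B → Player 2 plays X (best of -3, 9, 3, 5); Player I gets 3.
- C → Player 2 plays W (best of 9, -8, 6, 0); Player I gets -2.
- D → Player 2 plays W (best of 1, -1, -2, -4); Player I gets 8.
Maximizing over -3, 3, -2, 8, Player I chooses D. Subgame-perfect outcome: (D, W) with payoffs (8, 1).
Now find the simultaneous Nash equilibrium.
Player I's best replies: W→D; X→D; Y→B; Z→C.
Player 2's best replies: A→X; B→X; C→W; D→W.
The unique mutual best reply is (D, W), giving (8, 1).
Sequential outcome (D, W) coincides with the Nash profile (D, W).

yes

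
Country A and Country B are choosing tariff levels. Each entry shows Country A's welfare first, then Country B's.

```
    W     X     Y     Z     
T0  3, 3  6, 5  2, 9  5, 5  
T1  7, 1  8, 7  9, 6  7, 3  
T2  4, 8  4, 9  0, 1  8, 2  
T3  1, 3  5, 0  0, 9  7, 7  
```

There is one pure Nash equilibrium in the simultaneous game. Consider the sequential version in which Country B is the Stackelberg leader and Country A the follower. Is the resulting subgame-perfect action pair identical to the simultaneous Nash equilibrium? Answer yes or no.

Solve by backward induction (Country B leads).
- W → Country A plays T1 (best of 3, 7, 4, 1); Country B gets 1.
- X → Country A plays T1 (best of 6, 8, 4, 5); Country B gets 7.
- Y → Country A plays T1 (best of 2, 9, 0, 0); Country B gets 6.
- Z → Country A plays T2 (best of 5, 7, 8, 7); Country B gets 2.
Country B's induced payoffs are 1, 7, 6, 2, so Country B commits to X. Subgame-perfect outcome: (T1, X) with payoffs (8, 7).
Now find the simultaneous Nash equilibrium.
Country A's best replies: W→T1; X→T1; Y→T1; Z→T2.
Country B's best replies: T0→Y; T1→X; T2→X; T3→Y.
Only (T1, X) has each player best-responding; Nash payoffs (8, 7).
Sequential outcome (T1, X) coincides with the Nash profile (T1, X).

yes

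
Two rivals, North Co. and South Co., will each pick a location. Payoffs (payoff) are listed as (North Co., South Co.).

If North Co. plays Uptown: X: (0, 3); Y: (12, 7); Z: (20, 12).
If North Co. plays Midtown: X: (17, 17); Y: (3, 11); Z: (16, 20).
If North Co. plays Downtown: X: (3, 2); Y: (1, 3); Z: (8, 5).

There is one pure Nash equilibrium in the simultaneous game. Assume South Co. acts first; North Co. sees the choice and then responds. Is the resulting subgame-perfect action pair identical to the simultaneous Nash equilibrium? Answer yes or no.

no

Work backward from North Co.'s decision.
- X: North Co. compares 0, 17, 3 and picks Midtown; South Co. would get 17.
- Y: North Co. compares 12, 3, 1 and picks Uptown; South Co. would get 7.
- Z: North Co. compares 20, 16, 8 and picks Uptown; South Co. would get 12.
Maximizing over 17, 7, 12, South Co. chooses X. Subgame-perfect outcome: (Midtown, X) with payoffs (17, 17).
For the simultaneous game, intersect best replies.
North Co.'s best replies: X→Midtown; Y→Uptown; Z→Uptown.
South Co.'s best replies: Uptown→Z; Midtown→Z; Downtown→Z.
Only (Uptown, Z) has each player best-responding; Nash payoffs (20, 12).
Sequential outcome (Midtown, X) differs from the Nash profile (Uptown, Z).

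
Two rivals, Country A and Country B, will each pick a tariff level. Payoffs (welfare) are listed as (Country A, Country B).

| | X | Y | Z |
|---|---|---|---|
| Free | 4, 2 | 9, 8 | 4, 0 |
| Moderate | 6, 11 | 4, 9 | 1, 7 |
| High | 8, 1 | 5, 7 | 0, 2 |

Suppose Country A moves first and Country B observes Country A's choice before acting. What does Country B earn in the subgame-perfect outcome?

8

Backward induction with Country A moving first.
- Free → Country B plays Y (best of 2, 8, 0); Country A gets 9.
- Moderate → Country B plays X (best of 11, 9, 7); Country A gets 6.
- High → Country B plays Y (best of 1, 7, 2); Country A gets 5.
Maximizing over 9, 6, 5, Country A chooses Free. Subgame-perfect outcome: (Free, Y) with payoffs (9, 8).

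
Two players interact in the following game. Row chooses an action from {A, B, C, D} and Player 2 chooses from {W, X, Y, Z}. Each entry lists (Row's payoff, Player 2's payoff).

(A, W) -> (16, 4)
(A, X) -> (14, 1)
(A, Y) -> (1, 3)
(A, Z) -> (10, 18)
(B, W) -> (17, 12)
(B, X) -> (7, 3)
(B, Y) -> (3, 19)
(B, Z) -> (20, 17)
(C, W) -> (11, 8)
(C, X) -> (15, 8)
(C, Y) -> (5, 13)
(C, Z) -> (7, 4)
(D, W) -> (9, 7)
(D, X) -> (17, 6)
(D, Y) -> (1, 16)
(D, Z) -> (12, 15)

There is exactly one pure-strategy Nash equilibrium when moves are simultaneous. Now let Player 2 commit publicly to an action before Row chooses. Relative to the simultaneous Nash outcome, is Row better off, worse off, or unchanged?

Row best-responds to each possible Player 2 move:
- W: BR = B, leader payoff 12.
- X: BR = D, leader payoff 6.
- Y: BR = C, leader payoff 13.
- Z: BR = B, leader payoff 17.
Player 2's induced payoffs are 12, 6, 13, 17, so Player 2 commits to Z. Subgame-perfect outcome: (B, Z) with payoffs (20, 17).
Under simultaneous play:
Row's best replies: W→B; X→D; Y→C; Z→B.
Player 2's best replies: A→Z; B→Y; C→Y; D→Y.
The unique mutual best reply is (C, Y), giving (5, 13).
Row earns 20 sequentially versus 5 at the Nash outcome: better off.

better off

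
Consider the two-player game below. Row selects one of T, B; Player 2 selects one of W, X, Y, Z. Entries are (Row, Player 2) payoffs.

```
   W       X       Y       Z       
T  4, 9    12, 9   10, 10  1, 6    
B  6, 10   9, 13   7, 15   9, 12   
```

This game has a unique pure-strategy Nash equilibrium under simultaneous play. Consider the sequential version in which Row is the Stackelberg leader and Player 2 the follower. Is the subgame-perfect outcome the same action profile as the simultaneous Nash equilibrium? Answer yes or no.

Backward induction with Row moving first.
- T: Player 2 compares 9, 9, 10, 6 and picks Y; Row would get 10.
- B: Player 2 compares 10, 13, 15, 12 and picks Y; Row would get 7.
Among 10, 7, the best is 10 at T. Subgame-perfect outcome: (T, Y) with payoffs (10, 10).
Now find the simultaneous Nash equilibrium.
Row's best replies: W→B; X→T; Y→T; Z→B.
Player 2's best replies: T→Y; B→Y.
The unique mutual best reply is (T, Y), giving (10, 10).
Sequential outcome (T, Y) coincides with the Nash profile (T, Y).

yes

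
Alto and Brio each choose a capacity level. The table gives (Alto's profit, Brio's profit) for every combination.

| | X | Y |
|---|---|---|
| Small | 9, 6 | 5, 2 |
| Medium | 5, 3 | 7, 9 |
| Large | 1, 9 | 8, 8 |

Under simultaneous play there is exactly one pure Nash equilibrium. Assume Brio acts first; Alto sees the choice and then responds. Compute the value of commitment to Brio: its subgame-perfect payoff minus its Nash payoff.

2

Work backward from Alto's decision.
- X: Alto compares 9, 5, 1 and picks Small; Brio would get 6.
- Y: Alto compares 5, 7, 8 and picks Large; Brio would get 8.
Brio's induced payoffs are 6, 8, so Brio commits to Y. Subgame-perfect outcome: (Large, Y) with payoffs (8, 8).
Now find the simultaneous Nash equilibrium.
Alto's best replies: X→Small; Y→Large.
Brio's best replies: Small→X; Medium→Y; Large→X.
The unique mutual best reply is (Small, X), giving (9, 6).
Brio's commitment gain: 8 − 6 = 2.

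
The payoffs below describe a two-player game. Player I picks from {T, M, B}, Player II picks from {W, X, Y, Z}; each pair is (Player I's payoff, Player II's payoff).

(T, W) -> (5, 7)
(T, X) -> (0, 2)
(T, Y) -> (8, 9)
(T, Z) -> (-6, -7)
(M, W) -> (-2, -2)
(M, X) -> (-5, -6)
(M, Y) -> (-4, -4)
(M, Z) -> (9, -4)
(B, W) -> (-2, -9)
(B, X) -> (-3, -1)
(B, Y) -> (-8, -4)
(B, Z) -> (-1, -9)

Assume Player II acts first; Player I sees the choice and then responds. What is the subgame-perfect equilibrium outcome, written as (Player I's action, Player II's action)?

Player I best-responds to each possible Player II move:
- W → Player I plays T (best of 5, -2, -2); Player II gets 7.
- X → Player I plays T (best of 0, -5, -3); Player II gets 2.
- Y → Player I plays T (best of 8, -4, -8); Player II gets 9.
- Z → Player I plays M (best of -6, 9, -1); Player II gets -4.
Player II's induced payoffs are 7, 2, 9, -4, so Player II commits to Y. Subgame-perfect outcome: (T, Y) with payoffs (8, 9).

(T, Y)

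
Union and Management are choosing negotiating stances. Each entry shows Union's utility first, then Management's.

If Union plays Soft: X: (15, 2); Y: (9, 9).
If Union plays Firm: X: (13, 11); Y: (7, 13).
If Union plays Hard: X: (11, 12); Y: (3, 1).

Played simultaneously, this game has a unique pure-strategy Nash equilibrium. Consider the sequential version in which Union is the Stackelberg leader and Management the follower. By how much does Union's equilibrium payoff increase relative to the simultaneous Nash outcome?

2

Management best-responds to each possible Union move:
- Soft → Management plays Y (best of 2, 9); Union gets 9.
- Firm → Management plays Y (best of 11, 13); Union gets 7.
- Hard → Management plays X (best of 12, 1); Union gets 11.
Among 9, 7, 11, the best is 11 at Hard. Subgame-perfect outcome: (Hard, X) with payoffs (11, 12).
Now find the simultaneous Nash equilibrium.
Union's best replies: X→Soft; Y→Soft.
Management's best replies: Soft→Y; Firm→Y; Hard→X.
Only (Soft, Y) has each player best-responding; Nash payoffs (9, 9).
Union's commitment gain: 11 − 9 = 2.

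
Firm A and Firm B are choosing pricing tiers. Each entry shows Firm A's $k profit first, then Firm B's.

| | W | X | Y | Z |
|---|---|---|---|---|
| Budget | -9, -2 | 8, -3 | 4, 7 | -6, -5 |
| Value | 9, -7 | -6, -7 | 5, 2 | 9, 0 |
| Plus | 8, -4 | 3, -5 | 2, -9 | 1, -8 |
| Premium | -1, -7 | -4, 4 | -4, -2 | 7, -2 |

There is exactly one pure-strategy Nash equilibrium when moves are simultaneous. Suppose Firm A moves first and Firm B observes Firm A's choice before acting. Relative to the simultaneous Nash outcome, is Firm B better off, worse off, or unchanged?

worse off

Backward induction with Firm A moving first.
- Budget: BR = Y, leader payoff 4.
- Value: BR = Y, leader payoff 5.
- Plus: BR = W, leader payoff 8.
- Premium: BR = X, leader payoff -4.
Firm A's induced payoffs are 4, 5, 8, -4, so Firm A commits to Plus. Subgame-perfect outcome: (Plus, W) with payoffs (8, -4).
Under simultaneous play:
Firm A's best replies: W→Value; X→Budget; Y→Value; Z→Value.
Firm B's best replies: Budget→Y; Value→Y; Plus→W; Premium→X.
The unique mutual best reply is (Value, Y), giving (5, 2).
Firm B earns -4 sequentially versus 2 at the Nash outcome: worse off.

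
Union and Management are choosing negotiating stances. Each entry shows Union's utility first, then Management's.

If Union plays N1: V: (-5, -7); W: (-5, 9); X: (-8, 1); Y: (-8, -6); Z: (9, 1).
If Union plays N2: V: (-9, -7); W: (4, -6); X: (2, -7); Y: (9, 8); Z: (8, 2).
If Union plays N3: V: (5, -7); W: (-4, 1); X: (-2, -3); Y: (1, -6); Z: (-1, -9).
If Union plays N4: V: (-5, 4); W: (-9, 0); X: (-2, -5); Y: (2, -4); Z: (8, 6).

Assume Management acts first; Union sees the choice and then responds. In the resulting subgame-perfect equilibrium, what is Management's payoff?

8

Solve by backward induction (Management leads).
- V: Union compares -5, -9, 5, -5 and picks N3; Management would get -7.
- W: Union compares -5, 4, -4, -9 and picks N2; Management would get -6.
- X: Union compares -8, 2, -2, -2 and picks N2; Management would get -7.
- Y: Union compares -8, 9, 1, 2 and picks N2; Management would get 8.
- Z: Union compares 9, 8, -1, 8 and picks N1; Management would get 1.
Among -7, -6, -7, 8, 1, the best is 8 at Y. Subgame-perfect outcome: (N2, Y) with payoffs (9, 8).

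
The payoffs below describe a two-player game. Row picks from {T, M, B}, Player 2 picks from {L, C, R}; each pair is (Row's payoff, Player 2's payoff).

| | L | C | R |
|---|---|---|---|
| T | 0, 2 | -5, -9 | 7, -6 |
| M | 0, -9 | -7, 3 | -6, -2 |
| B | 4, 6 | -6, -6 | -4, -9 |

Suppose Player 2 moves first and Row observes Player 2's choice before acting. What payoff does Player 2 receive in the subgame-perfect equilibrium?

Row best-responds to each possible Player 2 move:
- L: BR = B, leader payoff 6.
- C: BR = T, leader payoff -9.
- R: BR = T, leader payoff -6.
Maximizing over 6, -9, -6, Player 2 chooses L. Subgame-perfect outcome: (B, L) with payoffs (4, 6).

6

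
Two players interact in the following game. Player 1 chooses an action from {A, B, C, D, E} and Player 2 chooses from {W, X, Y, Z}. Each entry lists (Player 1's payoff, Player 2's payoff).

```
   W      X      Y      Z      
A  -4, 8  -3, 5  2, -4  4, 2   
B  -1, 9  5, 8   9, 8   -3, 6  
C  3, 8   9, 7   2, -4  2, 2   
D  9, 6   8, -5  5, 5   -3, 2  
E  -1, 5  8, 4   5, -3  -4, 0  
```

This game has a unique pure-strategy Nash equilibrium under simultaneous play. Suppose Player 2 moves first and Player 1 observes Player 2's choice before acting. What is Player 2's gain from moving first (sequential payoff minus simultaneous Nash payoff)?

2

Work backward from Player 1's decision.
- W: Player 1 compares -4, -1, 3, 9, -1 and picks D; Player 2 would get 6.
- X: Player 1 compares -3, 5, 9, 8, 8 and picks C; Player 2 would get 7.
- Y: Player 1 compares 2, 9, 2, 5, 5 and picks B; Player 2 would get 8.
- Z: Player 1 compares 4, -3, 2, -3, -4 and picks A; Player 2 would get 2.
Among 6, 7, 8, 2, the best is 8 at Y. Subgame-perfect outcome: (B, Y) with payoffs (9, 8).
Now find the simultaneous Nash equilibrium.
Player 1's best replies: W→D; X→C; Y→B; Z→A.
Player 2's best replies: A→W; B→W; C→W; D→W; E→W.
The unique mutual best reply is (D, W), giving (9, 6).
Player 2's commitment gain: 8 − 6 = 2.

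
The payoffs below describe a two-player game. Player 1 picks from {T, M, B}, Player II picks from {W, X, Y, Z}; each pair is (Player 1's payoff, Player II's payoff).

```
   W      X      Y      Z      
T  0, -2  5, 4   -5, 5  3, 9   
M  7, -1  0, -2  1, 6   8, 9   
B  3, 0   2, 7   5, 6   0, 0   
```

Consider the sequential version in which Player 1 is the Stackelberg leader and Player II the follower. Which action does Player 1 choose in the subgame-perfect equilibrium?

M

Player II best-responds to each possible Player 1 move:
- T → Player II plays Z (best of -2, 4, 5, 9); Player 1 gets 3.
- M → Player II plays Z (best of -1, -2, 6, 9); Player 1 gets 8.
- B → Player II plays X (best of 0, 7, 6, 0); Player 1 gets 2.
Player 1's induced payoffs are 3, 8, 2, so Player 1 commits to M. Subgame-perfect outcome: (M, Z) with payoffs (8, 9).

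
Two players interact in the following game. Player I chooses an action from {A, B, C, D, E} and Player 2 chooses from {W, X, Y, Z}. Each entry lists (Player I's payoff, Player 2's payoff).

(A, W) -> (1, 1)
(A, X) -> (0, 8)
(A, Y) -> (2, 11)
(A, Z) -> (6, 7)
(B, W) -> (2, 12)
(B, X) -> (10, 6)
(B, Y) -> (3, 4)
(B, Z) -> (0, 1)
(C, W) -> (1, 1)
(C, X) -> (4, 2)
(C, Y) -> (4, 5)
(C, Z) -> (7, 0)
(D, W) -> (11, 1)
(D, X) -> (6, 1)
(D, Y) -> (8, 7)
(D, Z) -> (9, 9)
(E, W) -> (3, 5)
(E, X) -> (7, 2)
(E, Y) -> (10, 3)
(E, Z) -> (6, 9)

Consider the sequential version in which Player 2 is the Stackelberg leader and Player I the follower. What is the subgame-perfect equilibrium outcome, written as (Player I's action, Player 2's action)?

(D, Z)

Backward induction with Player 2 moving first.
- W: Player I compares 1, 2, 1, 11, 3 and picks D; Player 2 would get 1.
- X: Player I compares 0, 10, 4, 6, 7 and picks B; Player 2 would get 6.
- Y: Player I compares 2, 3, 4, 8, 10 and picks E; Player 2 would get 3.
- Z: Player I compares 6, 0, 7, 9, 6 and picks D; Player 2 would get 9.
Maximizing over 1, 6, 3, 9, Player 2 chooses Z. Subgame-perfect outcome: (D, Z) with payoffs (9, 9).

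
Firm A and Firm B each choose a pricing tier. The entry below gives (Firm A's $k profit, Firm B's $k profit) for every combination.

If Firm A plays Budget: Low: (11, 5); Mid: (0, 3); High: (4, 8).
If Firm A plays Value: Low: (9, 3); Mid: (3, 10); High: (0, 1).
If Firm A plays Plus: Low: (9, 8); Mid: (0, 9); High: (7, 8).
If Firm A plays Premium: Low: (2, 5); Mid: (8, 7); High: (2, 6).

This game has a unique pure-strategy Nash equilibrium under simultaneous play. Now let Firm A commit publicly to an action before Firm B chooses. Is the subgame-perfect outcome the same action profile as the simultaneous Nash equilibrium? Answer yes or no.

Work backward from Firm B's decision.
- Budget → Firm B plays High (best of 5, 3, 8); Firm A gets 4.
- Value → Firm B plays Mid (best of 3, 10, 1); Firm A gets 3.
- Plus → Firm B plays Mid (best of 8, 9, 8); Firm A gets 0.
- Premium → Firm B plays Mid (best of 5, 7, 6); Firm A gets 8.
Firm A's induced payoffs are 4, 3, 0, 8, so Firm A commits to Premium. Subgame-perfect outcome: (Premium, Mid) with payoffs (8, 7).
Now find the simultaneous Nash equilibrium.
Firm A's best replies: Low→Budget; Mid→Premium; High→Plus.
Firm B's best replies: Budget→High; Value→Mid; Plus→Mid; Premium→Mid.
The unique mutual best reply is (Premium, Mid), giving (8, 7).
Sequential outcome (Premium, Mid) coincides with the Nash profile (Premium, Mid).

yes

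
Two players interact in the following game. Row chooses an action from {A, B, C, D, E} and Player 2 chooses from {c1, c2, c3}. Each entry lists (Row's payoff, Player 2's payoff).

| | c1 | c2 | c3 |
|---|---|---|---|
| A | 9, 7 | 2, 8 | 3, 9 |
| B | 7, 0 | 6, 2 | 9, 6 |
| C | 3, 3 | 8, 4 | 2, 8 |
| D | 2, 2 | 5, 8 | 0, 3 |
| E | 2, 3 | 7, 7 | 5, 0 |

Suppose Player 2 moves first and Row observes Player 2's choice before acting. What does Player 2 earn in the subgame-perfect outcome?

Work backward from Row's decision.
- c1: Row compares 9, 7, 3, 2, 2 and picks A; Player 2 would get 7.
- c2: Row compares 2, 6, 8, 5, 7 and picks C; Player 2 would get 4.
- c3: Row compares 3, 9, 2, 0, 5 and picks B; Player 2 would get 6.
Player 2's induced payoffs are 7, 4, 6, so Player 2 commits to c1. Subgame-perfect outcome: (A, c1) with payoffs (9, 7).

7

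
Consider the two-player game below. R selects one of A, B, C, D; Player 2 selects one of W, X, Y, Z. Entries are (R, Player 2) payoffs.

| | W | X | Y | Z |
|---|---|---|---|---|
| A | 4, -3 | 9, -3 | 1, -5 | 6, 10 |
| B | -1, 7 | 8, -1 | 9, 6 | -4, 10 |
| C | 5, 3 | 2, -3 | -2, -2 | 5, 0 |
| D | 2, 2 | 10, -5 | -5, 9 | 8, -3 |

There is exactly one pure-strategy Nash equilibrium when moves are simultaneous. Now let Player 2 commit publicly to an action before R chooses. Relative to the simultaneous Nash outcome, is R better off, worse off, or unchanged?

Backward induction with Player 2 moving first.
- W → R plays C (best of 4, -1, 5, 2); Player 2 gets 3.
- X → R plays D (best of 9, 8, 2, 10); Player 2 gets -5.
- Y → R plays B (best of 1, 9, -2, -5); Player 2 gets 6.
- Z → R plays D (best of 6, -4, 5, 8); Player 2 gets -3.
Maximizing over 3, -5, 6, -3, Player 2 chooses Y. Subgame-perfect outcome: (B, Y) with payoffs (9, 6).
Under simultaneous play:
R's best replies: W→C; X→D; Y→B; Z→D.
Player 2's best replies: A→Z; B→Z; C→W; D→Y.
Only (C, W) has each player best-responding; Nash payoffs (5, 3).
R earns 9 sequentially versus 5 at the Nash outcome: better off.

better off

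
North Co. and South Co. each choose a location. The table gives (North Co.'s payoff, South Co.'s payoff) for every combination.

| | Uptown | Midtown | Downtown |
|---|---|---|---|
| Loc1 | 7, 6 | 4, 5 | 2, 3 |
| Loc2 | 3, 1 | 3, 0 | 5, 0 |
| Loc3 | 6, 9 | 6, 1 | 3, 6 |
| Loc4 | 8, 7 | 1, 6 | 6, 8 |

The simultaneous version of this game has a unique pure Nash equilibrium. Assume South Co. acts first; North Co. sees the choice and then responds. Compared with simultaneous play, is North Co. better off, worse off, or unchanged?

unchanged

North Co. best-responds to each possible South Co. move:
- Uptown → North Co. plays Loc4 (best of 7, 3, 6, 8); South Co. gets 7.
- Midtown → North Co. plays Loc3 (best of 4, 3, 6, 1); South Co. gets 1.
- Downtown → North Co. plays Loc4 (best of 2, 5, 3, 6); South Co. gets 8.
Among 7, 1, 8, the best is 8 at Downtown. Subgame-perfect outcome: (Loc4, Downtown) with payoffs (6, 8).
For the simultaneous game, intersect best replies.
North Co.'s best replies: Uptown→Loc4; Midtown→Loc3; Downtown→Loc4.
South Co.'s best replies: Loc1→Uptown; Loc2→Uptown; Loc3→Uptown; Loc4→Downtown.
Only (Loc4, Downtown) has each player best-responding; Nash payoffs (6, 8).
North Co. earns 6 sequentially versus 6 at the Nash outcome: unchanged.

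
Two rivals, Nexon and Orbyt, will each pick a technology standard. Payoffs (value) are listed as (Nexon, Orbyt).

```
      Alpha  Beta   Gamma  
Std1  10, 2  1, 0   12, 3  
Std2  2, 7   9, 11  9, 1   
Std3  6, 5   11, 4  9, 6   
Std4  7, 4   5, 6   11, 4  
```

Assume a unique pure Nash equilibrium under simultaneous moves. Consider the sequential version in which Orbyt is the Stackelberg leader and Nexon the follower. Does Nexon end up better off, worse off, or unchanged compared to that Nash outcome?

Solve by backward induction (Orbyt leads).
- Alpha: Nexon compares 10, 2, 6, 7 and picks Std1; Orbyt would get 2.
- Beta: Nexon compares 1, 9, 11, 5 and picks Std3; Orbyt would get 4.
- Gamma: Nexon compares 12, 9, 9, 11 and picks Std1; Orbyt would get 3.
Maximizing over 2, 4, 3, Orbyt chooses Beta. Subgame-perfect outcome: (Std3, Beta) with payoffs (11, 4).
For the simultaneous game, intersect best replies.
Nexon's best replies: Alpha→Std1; Beta→Std3; Gamma→Std1.
Orbyt's best replies: Std1→Gamma; Std2→Beta; Std3→Gamma; Std4→Beta.
The unique mutual best reply is (Std1, Gamma), giving (12, 3).
Nexon earns 11 sequentially versus 12 at the Nash outcome: worse off.

worse off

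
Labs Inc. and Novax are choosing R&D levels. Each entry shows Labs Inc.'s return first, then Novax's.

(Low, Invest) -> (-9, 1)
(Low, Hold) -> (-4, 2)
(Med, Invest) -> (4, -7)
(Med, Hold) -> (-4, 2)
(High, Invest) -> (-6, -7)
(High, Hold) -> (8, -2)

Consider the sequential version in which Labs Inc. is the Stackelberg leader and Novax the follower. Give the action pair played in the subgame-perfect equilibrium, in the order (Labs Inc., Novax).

(High, Hold)

Solve by backward induction (Labs Inc. leads).
- Low: Novax compares 1, 2 and picks Hold; Labs Inc. would get -4.
- Med: Novax compares -7, 2 and picks Hold; Labs Inc. would get -4.
- High: Novax compares -7, -2 and picks Hold; Labs Inc. would get 8.
Among -4, -4, 8, the best is 8 at High. Subgame-perfect outcome: (High, Hold) with payoffs (8, -2).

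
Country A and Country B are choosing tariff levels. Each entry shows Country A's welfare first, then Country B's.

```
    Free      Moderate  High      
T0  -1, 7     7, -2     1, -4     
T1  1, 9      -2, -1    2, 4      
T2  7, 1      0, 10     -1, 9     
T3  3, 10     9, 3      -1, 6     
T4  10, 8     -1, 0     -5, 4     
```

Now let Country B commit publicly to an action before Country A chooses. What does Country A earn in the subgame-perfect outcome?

Country A best-responds to each possible Country B move:
- Free: BR = T4, leader payoff 8.
- Moderate: BR = T3, leader payoff 3.
- High: BR = T1, leader payoff 4.
Among 8, 3, 4, the best is 8 at Free. Subgame-perfect outcome: (T4, Free) with payoffs (10, 8).

10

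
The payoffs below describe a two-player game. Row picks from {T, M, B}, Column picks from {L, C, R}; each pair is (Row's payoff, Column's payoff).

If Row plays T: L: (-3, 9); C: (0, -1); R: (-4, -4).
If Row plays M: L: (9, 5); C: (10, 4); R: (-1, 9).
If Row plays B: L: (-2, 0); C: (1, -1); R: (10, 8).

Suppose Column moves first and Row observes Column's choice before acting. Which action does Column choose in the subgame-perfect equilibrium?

Work backward from Row's decision.
- L: Row compares -3, 9, -2 and picks M; Column would get 5.
- C: Row compares 0, 10, 1 and picks M; Column would get 4.
- R: Row compares -4, -1, 10 and picks B; Column would get 8.
Among 5, 4, 8, the best is 8 at R. Subgame-perfect outcome: (B, R) with payoffs (10, 8).

R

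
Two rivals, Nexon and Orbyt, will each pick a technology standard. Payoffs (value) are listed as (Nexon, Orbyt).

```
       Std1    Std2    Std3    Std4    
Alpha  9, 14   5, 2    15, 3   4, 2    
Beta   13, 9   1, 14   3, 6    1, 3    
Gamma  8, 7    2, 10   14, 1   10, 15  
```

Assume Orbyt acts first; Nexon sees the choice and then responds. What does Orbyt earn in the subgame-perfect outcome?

15

Solve by backward induction (Orbyt leads).
- Std1 → Nexon plays Beta (best of 9, 13, 8); Orbyt gets 9.
- Std2 → Nexon plays Alpha (best of 5, 1, 2); Orbyt gets 2.
- Std3 → Nexon plays Alpha (best of 15, 3, 14); Orbyt gets 3.
- Std4 → Nexon plays Gamma (best of 4, 1, 10); Orbyt gets 15.
Maximizing over 9, 2, 3, 15, Orbyt chooses Std4. Subgame-perfect outcome: (Gamma, Std4) with payoffs (10, 15).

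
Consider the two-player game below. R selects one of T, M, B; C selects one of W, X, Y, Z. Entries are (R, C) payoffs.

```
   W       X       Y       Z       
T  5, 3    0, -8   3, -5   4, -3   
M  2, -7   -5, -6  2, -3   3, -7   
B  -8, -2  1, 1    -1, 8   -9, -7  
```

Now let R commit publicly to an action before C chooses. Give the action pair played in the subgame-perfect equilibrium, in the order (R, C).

Backward induction with R moving first.
- T: C compares 3, -8, -5, -3 and picks W; R would get 5.
- M: C compares -7, -6, -3, -7 and picks Y; R would get 2.
- B: C compares -2, 1, 8, -7 and picks Y; R would get -1.
Maximizing over 5, 2, -1, R chooses T. Subgame-perfect outcome: (T, W) with payoffs (5, 3).

(T, W)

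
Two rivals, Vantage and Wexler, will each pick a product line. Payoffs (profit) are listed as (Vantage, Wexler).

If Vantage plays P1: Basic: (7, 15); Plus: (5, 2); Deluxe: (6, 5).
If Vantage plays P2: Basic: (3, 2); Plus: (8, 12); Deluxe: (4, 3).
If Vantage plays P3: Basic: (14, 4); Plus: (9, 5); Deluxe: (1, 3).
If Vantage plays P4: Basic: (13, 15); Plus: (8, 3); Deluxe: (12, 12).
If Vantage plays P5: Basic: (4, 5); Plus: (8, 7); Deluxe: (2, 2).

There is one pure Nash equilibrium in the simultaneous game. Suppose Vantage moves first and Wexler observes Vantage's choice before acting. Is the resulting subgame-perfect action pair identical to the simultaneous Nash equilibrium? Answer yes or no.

Solve by backward induction (Vantage leads).
- P1: BR = Basic, leader payoff 7.
- P2: BR = Plus, leader payoff 8.
- P3: BR = Plus, leader payoff 9.
- P4: BR = Basic, leader payoff 13.
- P5: BR = Plus, leader payoff 8.
Maximizing over 7, 8, 9, 13, 8, Vantage chooses P4. Subgame-perfect outcome: (P4, Basic) with payoffs (13, 15).
Under simultaneous play:
Vantage's best replies: Basic→P3; Plus→P3; Deluxe→P4.
Wexler's best replies: P1→Basic; P2→Plus; P3→Plus; P4→Basic; P5→Plus.
The unique mutual best reply is (P3, Plus), giving (9, 5).
Sequential outcome (P4, Basic) differs from the Nash profile (P3, Plus).

no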